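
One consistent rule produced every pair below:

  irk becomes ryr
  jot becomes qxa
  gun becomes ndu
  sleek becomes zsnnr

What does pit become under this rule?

The shift depends on letter class: consonant r→y is +7, but vowel i→r is +9. Two shifts are in play — +9 for a/e/i/o/u, +7 for every other letter.
Applying it to pit: p(cons)+7=w, i(vowel)+9=r, t(cons)+7=a.

wra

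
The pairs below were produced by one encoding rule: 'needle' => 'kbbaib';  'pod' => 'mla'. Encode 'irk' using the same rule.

foh

Compare letters: n→k is +23, e→b is +23, e→b is +23 — a constant shift. Each letter is shifted forward by 23 in the alphabet (a Caesar shift of +23).
For irk: i+23=f, r+23=o, k+23=h.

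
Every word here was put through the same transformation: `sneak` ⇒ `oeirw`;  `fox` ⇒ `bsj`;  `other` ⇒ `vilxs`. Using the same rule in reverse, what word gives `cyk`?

Read the word backwards and shift each letter +4.
Reversing it on cyk: shift back: c−4=y, y−4=u, k−4=g → yug; then reverse → guy.

guy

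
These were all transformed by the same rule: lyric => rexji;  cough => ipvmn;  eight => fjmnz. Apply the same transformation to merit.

The shift depends on letter class: consonant l→r is +6, but vowel i→j is +1. Vowels shift forward by 1 and consonants shift forward by 6.
For merit: m(cons)+6=s, e(vowel)+1=f, r(cons)+6=x, i(vowel)+1=j, t(cons)+6=z.

sfxjz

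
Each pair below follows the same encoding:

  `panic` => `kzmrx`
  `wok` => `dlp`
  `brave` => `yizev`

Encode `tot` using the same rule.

glg

This is the alphabet-reversal cipher (Atbash): a becomes z, b becomes y, etc.
For tot: t↔g, o↔l, t↔g.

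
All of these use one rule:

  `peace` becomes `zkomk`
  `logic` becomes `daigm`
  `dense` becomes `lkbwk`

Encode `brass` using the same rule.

nxoww

p(15)→z(25) and e(4)→k(10) fit y≡25x+14 (mod 26); the inverse of 25 mod 26 is 25. Treating letters as 0–25, the rule is x ↦ 25x + 14 (mod 26).
For brass: b(1)→25·1+14≡13=n; r(17)→25·17+14≡23=x; a(0)→25·0+14≡14=o; s(18)→25·18+14≡22=w; s(18)→25·18+14≡22=w (all mod 26).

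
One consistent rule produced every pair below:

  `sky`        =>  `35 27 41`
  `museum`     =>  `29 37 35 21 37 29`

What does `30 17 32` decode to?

s is letter #19 and maps to 35: an offset of 16. The number is (letter's place in the alphabet, a=1) + 16.
Reversing it on 30 17 32: 30→(30−16)÷1=14=n, 17→(17−16)÷1=1=a, 32→(32−16)÷1=16=p.

nap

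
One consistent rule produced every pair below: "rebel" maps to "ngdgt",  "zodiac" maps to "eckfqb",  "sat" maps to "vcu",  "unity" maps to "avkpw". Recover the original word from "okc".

The output letters match the input read backwards, each shifted +2: rebel reversed is leber. Two steps: reverse the string, then apply a Caesar shift of +2.
Undoing it on okc: shift back: o−2=m, k−2=i, c−2=a → mia; then reverse → aim.

aim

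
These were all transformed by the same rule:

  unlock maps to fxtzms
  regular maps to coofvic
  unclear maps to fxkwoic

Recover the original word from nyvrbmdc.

Shifts by position in unlock: pos 0: u→f (+11), pos 1: n→x (+10), pos 2: l→t (+8), pos 3: o→z (+11), pos 4: c→m (+10), pos 5: k→s (+8) — repeating every 3. A repeating key of period 3 is used — shifts +11, +10, +8 over and over.
Decoding nyvrbmdc: n−11=c, y−10=o, v−8=n, r−11=g, b−10=r, m−8=e, d−11=s, c−10=s.

congress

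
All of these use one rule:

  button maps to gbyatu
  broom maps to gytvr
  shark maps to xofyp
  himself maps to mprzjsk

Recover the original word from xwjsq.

Shifts by position in button: pos 0: b→g (+5), pos 1: u→b (+7), pos 2: t→y (+5), pos 3: t→a (+7) — repeating every 2. It's a Vigenère-style cipher with numeric key [5,7]: position i shifts by key[i mod 2].
Undoing it on xwjsq: x−5=s, w−7=p, j−5=e, s−7=l, q−5=l.

spell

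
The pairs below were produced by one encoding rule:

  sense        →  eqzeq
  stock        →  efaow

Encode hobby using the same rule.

Compare letters: s→e is +12, e→q is +12, n→z is +12 — a constant shift. Every letter moves 12 places later in the alphabet, wrapping around z→a.
On hobby: h+12=t, o+12=a, b+12=n, b+12=n, y+12=k.

tannk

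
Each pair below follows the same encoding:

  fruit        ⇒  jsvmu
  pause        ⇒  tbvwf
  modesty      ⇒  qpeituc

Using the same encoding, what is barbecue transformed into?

Shifts by position in fruit: pos 0: f→j (+4), pos 1: r→s (+1), pos 2: u→v (+1), pos 3: i→m (+4), pos 4: t→u (+1) — repeating every 3. The shifts repeat in a cycle of length 3: positions 0,1,… shift by +4, +1, +1, then the pattern repeats.
For barbecue: b+4=f, a+1=b, r+1=s, b+4=f, e+1=f, c+1=d, u+4=y, e+1=f.

fbsffdyf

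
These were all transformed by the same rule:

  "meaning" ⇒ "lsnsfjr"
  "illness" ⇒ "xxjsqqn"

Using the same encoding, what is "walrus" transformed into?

The output letters match the input read backwards, each shifted +5: meaning reversed is gninaem. Read the word backwards and shift each letter +5.
For walrus: reverse → surlaw; then shift: s+5=x, u+5=z, r+5=w, l+5=q, a+5=f, w+5=b.

xzwqfb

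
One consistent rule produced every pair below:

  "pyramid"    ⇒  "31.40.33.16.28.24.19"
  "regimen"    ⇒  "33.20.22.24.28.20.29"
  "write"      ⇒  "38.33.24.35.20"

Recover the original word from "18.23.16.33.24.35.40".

p is letter #16 and maps to 31: an offset of 15. Each letter is replaced by its alphabet position (a=1..z=26) + 15.
Undoing it on 18.23.16.33.24.35.40: 18→(18−15)÷1=3=c, 23→(23−15)÷1=8=h, 16→(16−15)÷1=1=a, 33→(33−15)÷1=18=r, 24→(24−15)÷1=9=i, 35→(35−15)÷1=20=t, 40→(40−15)÷1=25=y.

charity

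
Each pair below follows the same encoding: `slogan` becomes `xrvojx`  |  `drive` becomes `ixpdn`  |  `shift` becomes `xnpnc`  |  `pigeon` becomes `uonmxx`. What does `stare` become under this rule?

In slogan: s→x is +5, l→r is +6, o→v is +7, g→o is +8 — the shift increases by 1 each position. The shift increases by 1 at each position, starting from +5: 5, 6, 7, ….
On stare: s+5=x, t+6=z, a+7=h, r+8=z, e+9=n.

xzhzn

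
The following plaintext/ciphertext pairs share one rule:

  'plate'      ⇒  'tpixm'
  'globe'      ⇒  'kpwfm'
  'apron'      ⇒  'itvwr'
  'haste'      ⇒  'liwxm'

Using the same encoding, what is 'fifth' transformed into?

Two shifts are in play — +8 for a/e/i/o/u, +4 for every other letter.
On fifth: f(cons)+4=j, i(vowel)+8=q, f(cons)+4=j, t(cons)+4=x, h(cons)+4=l.

jqjxl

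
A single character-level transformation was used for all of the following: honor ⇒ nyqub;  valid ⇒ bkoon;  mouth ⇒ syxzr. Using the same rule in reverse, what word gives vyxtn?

A repeating key of period 3 is used — shifts +6, +10, +3 over and over.
Undoing it on vyxtn: v−6=p, y−10=o, x−3=u, t−6=n, n−10=d.

pound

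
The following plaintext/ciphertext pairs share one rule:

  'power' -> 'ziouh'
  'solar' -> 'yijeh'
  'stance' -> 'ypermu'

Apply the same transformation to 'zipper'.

p(15)→z(25) and o(14)→i(8) fit y≡17x+4 (mod 26); the inverse of 17 mod 26 is 23. Each letter's alphabet position (a=0..z=25) is mapped through 17·x+4 mod 26 — an affine cipher.
For zipper: z(25)→17·25+4≡13=n; i(8)→17·8+4≡10=k; p(15)→17·15+4≡25=z; p(15)→17·15+4≡25=z; e(4)→17·4+4≡20=u; r(17)→17·17+4≡7=h (all mod 26).

nkzzuh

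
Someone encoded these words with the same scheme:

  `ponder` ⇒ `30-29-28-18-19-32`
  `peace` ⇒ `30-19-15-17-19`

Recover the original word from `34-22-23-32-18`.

third

p is letter #16 and maps to 30: an offset of 14. The number is (letter's place in the alphabet, a=1) + 14.
Reversing it on 34-22-23-32-18: 34→(34−14)÷1=20=t, 22→(22−14)÷1=8=h, 23→(23−14)÷1=9=i, 32→(32−14)÷1=18=r, 18→(18−14)÷1=4=d.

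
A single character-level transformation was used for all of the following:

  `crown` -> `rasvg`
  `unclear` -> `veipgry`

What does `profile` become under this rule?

ipmjsvt

The output letters match the input read backwards, each shifted +4: crown reversed is nworc. The word is reversed, then every letter is shifted forward by 4.
On profile: reverse → eliforp; then shift: e+4=i, l+4=p, i+4=m, f+4=j, o+4=s, r+4=v, p+4=t.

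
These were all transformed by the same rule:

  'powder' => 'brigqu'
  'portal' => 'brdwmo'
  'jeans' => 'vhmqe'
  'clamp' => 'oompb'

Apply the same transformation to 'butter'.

nxfwqu

Shifts by position in powder: pos 0: p→b (+12), pos 1: o→r (+3), pos 2: w→i (+12), pos 3: d→g (+3) — repeating every 2. The shifts repeat in a cycle of length 2: positions 0,1,… shift by +12, +3, then the pattern repeats.
For butter: b+12=n, u+3=x, t+12=f, t+3=w, e+12=q, r+3=u.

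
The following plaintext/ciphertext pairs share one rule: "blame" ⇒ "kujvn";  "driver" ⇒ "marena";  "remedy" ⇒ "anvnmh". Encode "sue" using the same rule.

Compare letters: b→k is +9, l→u is +9, a→j is +9 — a constant shift. It's a constant shift of +9 (ROT9).
On sue: s+9=b, u+9=d, e+9=n.

bdn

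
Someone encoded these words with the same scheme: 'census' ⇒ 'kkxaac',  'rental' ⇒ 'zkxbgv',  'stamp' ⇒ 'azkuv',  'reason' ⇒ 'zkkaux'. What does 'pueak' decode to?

house

Shifts by position in census: pos 0: c→k (+8), pos 1: e→k (+6), pos 2: n→x (+10), pos 3: s→a (+8), pos 4: u→a (+6), pos 5: s→c (+10) — repeating every 3. The shifts repeat in a cycle of length 3: positions 0,1,… shift by +8, +6, +10, then the pattern repeats.
Decoding pueak: p−8=h, u−6=o, e−10=u, a−8=s, k−6=e.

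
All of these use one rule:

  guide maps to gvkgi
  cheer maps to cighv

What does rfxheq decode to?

reveal

In guide: g→g is +0, u→v is +1, i→k is +2, d→g is +3 — the shift increases by 1 each position. The shift increases by 1 at each position, starting from +0: 0, 1, 2, ….
Undoing it on rfxheq: r−0=r, f−1=e, x−2=v, h−3=e, e−4=a, q−5=l.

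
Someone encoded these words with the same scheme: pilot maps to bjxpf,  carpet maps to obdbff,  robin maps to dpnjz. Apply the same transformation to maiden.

ybjpfz

The shift depends on letter class: consonant p→b is +12, but vowel i→j is +1. Two shifts are in play — +1 for a/e/i/o/u, +12 for every other letter.
Applying it to maiden: m(cons)+12=y, a(vowel)+1=b, i(vowel)+1=j, d(cons)+12=p, e(vowel)+1=f, n(cons)+12=z.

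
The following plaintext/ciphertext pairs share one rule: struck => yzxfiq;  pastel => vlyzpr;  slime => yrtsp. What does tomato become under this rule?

zzslzz

The shift depends on letter class: consonant s→y is +6, but vowel u→f is +11. The rule splits by letter class: vowels +11, consonants +6.
For tomato: t(cons)+6=z, o(vowel)+11=z, m(cons)+6=s, a(vowel)+11=l, t(cons)+6=z, o(vowel)+11=z.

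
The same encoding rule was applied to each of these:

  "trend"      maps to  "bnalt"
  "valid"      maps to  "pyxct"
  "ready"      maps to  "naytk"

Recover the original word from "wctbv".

t(19)→b(1) and r(17)→n(13) fit y≡7x+24 (mod 26); the inverse of 7 mod 26 is 15. Treating letters as 0–25, the rule is x ↦ 7x + 24 (mod 26).
Decoding wctbv: w(22)→15·(22−24)≡22=w; c(2)→15·(2−24)≡8=i; t(19)→15·(19−24)≡3=d; b(1)→15·(1−24)≡19=t; v(21)→15·(21−24)≡7=h (all mod 26).

width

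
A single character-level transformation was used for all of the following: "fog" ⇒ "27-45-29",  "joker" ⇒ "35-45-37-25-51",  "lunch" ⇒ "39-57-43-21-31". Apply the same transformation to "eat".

With a=1..z=26, the number is 2·pos + 15.
Applying it to eat: e=5→25, a=1→17, t=20→55.

25-17-55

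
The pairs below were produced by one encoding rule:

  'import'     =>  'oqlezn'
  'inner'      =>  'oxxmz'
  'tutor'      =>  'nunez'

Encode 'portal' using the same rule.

leznkj

i(8)→o(14) and m(12)→q(16) fit y≡7x+10 (mod 26); the inverse of 7 mod 26 is 15. Treating letters as 0–25, the rule is x ↦ 7x + 10 (mod 26).
Applying it to portal: p(15)→7·15+10≡11=l; o(14)→7·14+10≡4=e; r(17)→7·17+10≡25=z; t(19)→7·19+10≡13=n; a(0)→7·0+10≡10=k; l(11)→7·11+10≡9=j (all mod 26).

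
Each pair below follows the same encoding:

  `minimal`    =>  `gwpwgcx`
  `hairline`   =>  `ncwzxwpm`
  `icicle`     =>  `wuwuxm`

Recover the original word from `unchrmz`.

chapter

m(12)→g(6) and i(8)→w(22) fit y≡9x+2 (mod 26); the inverse of 9 mod 26 is 3. Each letter's alphabet position (a=0..z=25) is mapped through 9·x+2 mod 26 — an affine cipher.
Decoding unchrmz: u(20)→3·(20−2)≡2=c; n(13)→3·(13−2)≡7=h; c(2)→3·(2−2)≡0=a; h(7)→3·(7−2)≡15=p; r(17)→3·(17−2)≡19=t; m(12)→3·(12−2)≡4=e; z(25)→3·(25−2)≡17=r (all mod 26).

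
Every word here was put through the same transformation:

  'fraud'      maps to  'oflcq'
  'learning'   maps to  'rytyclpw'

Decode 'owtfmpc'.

The output letters match the input read backwards, each shifted +11: fraud reversed is duarf. Two steps: reverse the string, then apply a Caesar shift of +11.
Undoing it on owtfmpc: shift back: o−11=d, w−11=l, t−11=i, f−11=u, m−11=b, p−11=e, c−11=r → dliuber; then reverse → rebuild.

rebuild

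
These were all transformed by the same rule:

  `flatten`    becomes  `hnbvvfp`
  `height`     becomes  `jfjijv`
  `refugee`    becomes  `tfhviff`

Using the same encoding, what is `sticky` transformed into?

Two shifts are in play — +1 for a/e/i/o/u, +2 for every other letter.
For sticky: s(cons)+2=u, t(cons)+2=v, i(vowel)+1=j, c(cons)+2=e, k(cons)+2=m, y(cons)+2=a.

uvjema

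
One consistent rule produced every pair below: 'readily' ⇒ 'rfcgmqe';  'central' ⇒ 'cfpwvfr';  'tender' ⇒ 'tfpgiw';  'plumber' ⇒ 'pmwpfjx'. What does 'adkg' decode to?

In readily: r→r is +0, e→f is +1, a→c is +2, d→g is +3 — the shift increases by 1 each position. The shift increases by 1 at each position, starting from +0: 0, 1, 2, ….
Undoing it on adkg: a−0=a, d−1=c, k−2=i, g−3=d.

acid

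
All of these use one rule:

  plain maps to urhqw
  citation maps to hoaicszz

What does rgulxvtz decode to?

mandolin

In plain: p→u is +5, l→r is +6, a→h is +7, i→q is +8 — the shift increases by 1 each position. Each letter shifts forward by (position + 5), i.e. 5, 6, 7, … — the shift grows by one for each successive letter.
Reversing it on rgulxvtz: r−5=m, g−6=a, u−7=n, l−8=d, x−9=o, v−10=l, t−11=i, z−12=n.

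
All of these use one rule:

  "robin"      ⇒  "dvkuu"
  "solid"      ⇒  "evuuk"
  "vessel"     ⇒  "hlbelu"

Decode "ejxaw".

Shifts by position in robin: pos 0: r→d (+12), pos 1: o→v (+7), pos 2: b→k (+9), pos 3: i→u (+12), pos 4: n→u (+7) — repeating every 3. A repeating key of period 3 is used — shifts +12, +7, +9 over and over.
Undoing it on ejxaw: e−12=s, j−7=c, x−9=o, a−12=o, w−7=p.

scoop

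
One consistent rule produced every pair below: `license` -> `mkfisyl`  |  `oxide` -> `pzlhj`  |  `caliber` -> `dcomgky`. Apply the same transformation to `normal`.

oquqfr

Each letter shifts forward by (position + 1), i.e. 1, 2, 3, … — the shift grows by one for each successive letter.
On normal: n+1=o, o+2=q, r+3=u, m+4=q, a+5=f, l+6=r.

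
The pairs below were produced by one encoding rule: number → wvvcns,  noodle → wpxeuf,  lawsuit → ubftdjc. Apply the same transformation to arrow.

jsapf

A repeating key of period 2 is used — shifts +9, +1 over and over.
Applying it to arrow: a+9=j, r+1=s, r+9=a, o+1=p, w+9=f.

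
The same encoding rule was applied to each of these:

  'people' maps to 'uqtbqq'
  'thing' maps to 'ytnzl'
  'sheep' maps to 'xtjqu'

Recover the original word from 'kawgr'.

A repeating key of period 2 is used — shifts +5, +12 over and over.
Decoding kawgr: k−5=f, a−12=o, w−5=r, g−12=u, r−5=m.

forum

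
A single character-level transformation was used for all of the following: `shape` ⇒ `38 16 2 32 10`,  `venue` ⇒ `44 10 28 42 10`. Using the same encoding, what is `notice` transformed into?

s(#19)→38 and h(#8)→16: differences scale by 2, so n = 2·pos + 0. With a=1..z=26, the number is 2·pos.
Applying it to notice: n=14→28, o=15→30, t=20→40, i=9→18, c=3→6, e=5→10.

28 30 40 18 6 10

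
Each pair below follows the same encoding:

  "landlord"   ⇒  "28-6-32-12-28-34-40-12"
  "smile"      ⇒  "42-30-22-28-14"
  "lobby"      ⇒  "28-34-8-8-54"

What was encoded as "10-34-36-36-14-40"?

copper

l(#12)→28 and a(#1)→6: differences scale by 2, so n = 2·pos + 4. The formula is n = 2×(alphabet index, a=1) + 4.
Reversing it on 10-34-36-36-14-40: 10→(10−4)÷2=3=c, 34→(34−4)÷2=15=o, 36→(36−4)÷2=16=p, 36→(36−4)÷2=16=p, 14→(14−4)÷2=5=e, 40→(40−4)÷2=18=r.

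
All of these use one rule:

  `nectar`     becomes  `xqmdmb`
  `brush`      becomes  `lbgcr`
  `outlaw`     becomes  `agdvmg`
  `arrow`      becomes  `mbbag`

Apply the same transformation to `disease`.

The rule splits by letter class: vowels +12, consonants +10.
Applying it to disease: d(cons)+10=n, i(vowel)+12=u, s(cons)+10=c, e(vowel)+12=q, a(vowel)+12=m, s(cons)+10=c, e(vowel)+12=q.

nucqmcq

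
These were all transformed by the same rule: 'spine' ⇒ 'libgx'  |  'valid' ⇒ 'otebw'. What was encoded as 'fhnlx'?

Compare letters: s→l is +19, p→i is +19, i→b is +19 — a constant shift. This is a Caesar cipher with shift 19.
Reversing it on fhnlx: f−19=m, h−19=o, n−19=u, l−19=s, x−19=e.

mouse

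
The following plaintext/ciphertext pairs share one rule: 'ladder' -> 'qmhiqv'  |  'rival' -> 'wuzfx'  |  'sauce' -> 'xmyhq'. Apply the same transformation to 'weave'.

bqeaq

Shifts by position in ladder: pos 0: l→q (+5), pos 1: a→m (+12), pos 2: d→h (+4), pos 3: d→i (+5), pos 4: e→q (+12), pos 5: r→v (+4) — repeating every 3. A repeating key of period 3 is used — shifts +5, +12, +4 over and over.
Applying it to weave: w+5=b, e+12=q, a+4=e, v+5=a, e+12=q.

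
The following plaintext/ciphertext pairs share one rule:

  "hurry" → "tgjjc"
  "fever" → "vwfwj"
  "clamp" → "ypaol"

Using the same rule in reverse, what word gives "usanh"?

Each letter's alphabet position (a=0..z=25) is mapped through 25·x+0 mod 26 — an affine cipher.
Undoing it on usanh: u(20)→25·(20−0)≡6=g; s(18)→25·(18−0)≡8=i; a(0)→25·(0−0)≡0=a; n(13)→25·(13−0)≡13=n; h(7)→25·(7−0)≡19=t (all mod 26).

giant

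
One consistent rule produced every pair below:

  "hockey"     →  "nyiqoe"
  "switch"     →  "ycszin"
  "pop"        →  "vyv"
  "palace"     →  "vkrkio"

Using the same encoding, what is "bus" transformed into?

The shift depends on letter class: consonant h→n is +6, but vowel o→y is +10. The rule splits by letter class: vowels +10, consonants +6.
On bus: b(cons)+6=h, u(vowel)+10=e, s(cons)+6=y.

hey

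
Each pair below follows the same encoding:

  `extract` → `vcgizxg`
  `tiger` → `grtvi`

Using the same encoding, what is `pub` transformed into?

kfy

Each pair mirrors across the alphabet (e↔v, x↔c, t↔g): positions sum to 25. Letters are reflected about the middle of the alphabet (position → 25−position): Atbash.
On pub: p↔k, u↔f, b↔y.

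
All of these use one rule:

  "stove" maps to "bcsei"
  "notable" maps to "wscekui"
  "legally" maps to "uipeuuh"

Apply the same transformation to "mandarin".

vewmeamw

The shift depends on letter class: consonant s→b is +9, but vowel o→s is +4. Vowels shift forward by 4 and consonants shift forward by 9.
For mandarin: m(cons)+9=v, a(vowel)+4=e, n(cons)+9=w, d(cons)+9=m, a(vowel)+4=e, r(cons)+9=a, i(vowel)+4=m, n(cons)+9=w.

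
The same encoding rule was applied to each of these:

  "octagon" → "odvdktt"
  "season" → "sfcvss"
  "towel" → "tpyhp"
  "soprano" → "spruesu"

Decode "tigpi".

Letter i (0-indexed) is shifted by i+0, so successive shifts are 0, 1, 2, ….
Decoding tigpi: t−0=t, i−1=h, g−2=e, p−3=m, i−4=e.

theme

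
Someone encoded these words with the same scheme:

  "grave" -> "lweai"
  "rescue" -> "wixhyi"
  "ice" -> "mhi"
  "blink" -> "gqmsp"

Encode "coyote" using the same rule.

The rule splits by letter class: vowels +4, consonants +5.
For coyote: c(cons)+5=h, o(vowel)+4=s, y(cons)+5=d, o(vowel)+4=s, t(cons)+5=y, e(vowel)+4=i.

hsdsyi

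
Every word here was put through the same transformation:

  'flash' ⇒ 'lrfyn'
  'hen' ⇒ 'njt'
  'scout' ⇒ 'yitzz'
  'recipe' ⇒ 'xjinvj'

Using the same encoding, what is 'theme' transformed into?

znjsj

The shift depends on letter class: consonant f→l is +6, but vowel a→f is +5. The rule splits by letter class: vowels +5, consonants +6.
For theme: t(cons)+6=z, h(cons)+6=n, e(vowel)+5=j, m(cons)+6=s, e(vowel)+5=j.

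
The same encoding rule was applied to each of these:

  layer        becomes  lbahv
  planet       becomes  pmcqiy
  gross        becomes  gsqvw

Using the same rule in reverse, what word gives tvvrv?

tutor

In layer: l→l is +0, a→b is +1, y→a is +2, e→h is +3 — the shift increases by 1 each position. Letter i (0-indexed) is shifted by i+0, so successive shifts are 0, 1, 2, ….
Undoing it on tvvrv: t−0=t, v−1=u, v−2=t, r−3=o, v−4=r.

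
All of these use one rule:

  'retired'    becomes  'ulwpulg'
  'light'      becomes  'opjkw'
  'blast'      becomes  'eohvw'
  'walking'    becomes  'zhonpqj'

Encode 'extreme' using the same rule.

lawulpl

The shift depends on letter class: consonant r→u is +3, but vowel e→l is +7. Vowels shift forward by 7 and consonants shift forward by 3.
On extreme: e(vowel)+7=l, x(cons)+3=a, t(cons)+3=w, r(cons)+3=u, e(vowel)+7=l, m(cons)+3=p, e(vowel)+7=l.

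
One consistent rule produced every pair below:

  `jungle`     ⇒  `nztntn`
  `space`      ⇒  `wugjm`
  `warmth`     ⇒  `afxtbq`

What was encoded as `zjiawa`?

vector

In jungle: j→n is +4, u→z is +5, n→t is +6, g→n is +7 — the shift increases by 1 each position. Each letter shifts forward by (position + 4), i.e. 4, 5, 6, … — the shift grows by one for each successive letter.
Reversing it on zjiawa: z−4=v, j−5=e, i−6=c, a−7=t, w−8=o, a−9=r.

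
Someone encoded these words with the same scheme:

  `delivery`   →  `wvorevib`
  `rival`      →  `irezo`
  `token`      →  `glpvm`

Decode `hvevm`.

Each pair mirrors across the alphabet (d↔w, e↔v, l↔o): positions sum to 25. Letters are reflected about the middle of the alphabet (position → 25−position): Atbash.
Reversing it on hvevm: h↔s, v↔e, e↔v, v↔e, m↔n.

seven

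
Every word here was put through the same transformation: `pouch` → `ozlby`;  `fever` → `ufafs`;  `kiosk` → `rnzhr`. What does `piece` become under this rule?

onfbf

p(15)→o(14) and o(14)→z(25) fit y≡15x+23 (mod 26); the inverse of 15 mod 26 is 7. Treating letters as 0–25, the rule is x ↦ 15x + 23 (mod 26).
For piece: p(15)→15·15+23≡14=o; i(8)→15·8+23≡13=n; e(4)→15·4+23≡5=f; c(2)→15·2+23≡1=b; e(4)→15·4+23≡5=f (all mod 26).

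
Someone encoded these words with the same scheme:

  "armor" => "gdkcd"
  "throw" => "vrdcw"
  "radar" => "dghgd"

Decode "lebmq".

pulse

Each letter's alphabet position (a=0..z=25) is mapped through 9·x+6 mod 26 — an affine cipher.
Reversing it on lebmq: l(11)→3·(11−6)≡15=p; e(4)→3·(4−6)≡20=u; b(1)→3·(1−6)≡11=l; m(12)→3·(12−6)≡18=s; q(16)→3·(16−6)≡4=e (all mod 26).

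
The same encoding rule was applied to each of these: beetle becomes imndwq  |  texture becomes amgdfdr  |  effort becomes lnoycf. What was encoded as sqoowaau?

In beetle: b→i is +7, e→m is +8, e→n is +9, t→d is +10 — the shift increases by 1 each position. Letter i (0-indexed) is shifted by i+7, so successive shifts are 7, 8, 9, ….
Decoding sqoowaau: s−7=l, q−8=i, o−9=f, o−10=e, w−11=l, a−12=o, a−13=n, u−14=g.

lifelong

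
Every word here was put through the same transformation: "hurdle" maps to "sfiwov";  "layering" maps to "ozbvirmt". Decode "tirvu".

Each pair mirrors across the alphabet (h↔s, u↔f, r↔i): positions sum to 25. Each letter is replaced by its mirror in the alphabet: a↔z, b↔y, c↔x, and so on (the Atbash cipher).
Decoding tirvu: t↔g, i↔r, r↔i, v↔e, u↔f.

grief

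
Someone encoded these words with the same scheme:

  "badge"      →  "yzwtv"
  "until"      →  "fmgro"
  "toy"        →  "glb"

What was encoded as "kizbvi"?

Each pair mirrors across the alphabet (b↔y, a↔z, d↔w): positions sum to 25. Each letter is replaced by its mirror in the alphabet: a↔z, b↔y, c↔x, and so on (the Atbash cipher).
Reversing it on kizbvi: k↔p, i↔r, z↔a, b↔y, v↔e, i↔r.

prayer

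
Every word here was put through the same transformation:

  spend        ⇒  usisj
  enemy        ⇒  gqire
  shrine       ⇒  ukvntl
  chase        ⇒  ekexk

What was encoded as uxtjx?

The shift increases by 1 at each position, starting from +2: 2, 3, 4, ….
Reversing it on uxtjx: u−2=s, x−3=u, t−4=p, j−5=e, x−6=r.

super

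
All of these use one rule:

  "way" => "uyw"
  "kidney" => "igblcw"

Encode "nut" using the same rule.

lsr

This is a Caesar cipher with shift 24.
Applying it to nut: n+24=l, u+24=s, t+24=r.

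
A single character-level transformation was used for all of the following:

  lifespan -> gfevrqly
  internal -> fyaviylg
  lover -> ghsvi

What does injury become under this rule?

l(11)→g(6) and i(8)→f(5) fit y≡9x+11 (mod 26); the inverse of 9 mod 26 is 3. Each letter's alphabet position (a=0..z=25) is mapped through 9·x+11 mod 26 — an affine cipher.
On injury: i(8)→9·8+11≡5=f; n(13)→9·13+11≡24=y; j(9)→9·9+11≡14=o; u(20)→9·20+11≡9=j; r(17)→9·17+11≡8=i; y(24)→9·24+11≡19=t (all mod 26).

fyojit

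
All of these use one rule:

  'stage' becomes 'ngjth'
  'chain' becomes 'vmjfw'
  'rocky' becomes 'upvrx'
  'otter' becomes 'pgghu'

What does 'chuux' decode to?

berry

s(18)→n(13) and t(19)→g(6) fit y≡19x+9 (mod 26); the inverse of 19 mod 26 is 11. Each letter's alphabet position (a=0..z=25) is mapped through 19·x+9 mod 26 — an affine cipher.
Reversing it on chuux: c(2)→11·(2−9)≡1=b; h(7)→11·(7−9)≡4=e; u(20)→11·(20−9)≡17=r; u(20)→11·(20−9)≡17=r; x(23)→11·(23−9)≡24=y (all mod 26).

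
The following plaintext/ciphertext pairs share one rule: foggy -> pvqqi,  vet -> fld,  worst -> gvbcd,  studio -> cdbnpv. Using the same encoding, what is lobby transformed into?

vvlli

The shift depends on letter class: consonant f→p is +10, but vowel o→v is +7. Two shifts are in play — +7 for a/e/i/o/u, +10 for every other letter.
On lobby: l(cons)+10=v, o(vowel)+7=v, b(cons)+10=l, b(cons)+10=l, y(cons)+10=i.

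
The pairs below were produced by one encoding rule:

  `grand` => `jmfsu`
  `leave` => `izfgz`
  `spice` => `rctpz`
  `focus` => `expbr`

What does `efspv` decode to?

g(6)→j(9) and r(17)→m(12) fit y≡5x+5 (mod 26); the inverse of 5 mod 26 is 21. This is an affine cipher: with a=0,…,z=25, each position x becomes (5x+5) mod 26.
Decoding efspv: e(4)→21·(4−5)≡5=f; f(5)→21·(5−5)≡0=a; s(18)→21·(18−5)≡13=n; p(15)→21·(15−5)≡2=c; v(21)→21·(21−5)≡24=y (all mod 26).

fancy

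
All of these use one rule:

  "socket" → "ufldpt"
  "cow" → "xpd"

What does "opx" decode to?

won

The word is reversed, then every letter is shifted forward by 1.
Undoing it on opx: shift back: o−1=n, p−1=o, x−1=w → now; then reverse → won.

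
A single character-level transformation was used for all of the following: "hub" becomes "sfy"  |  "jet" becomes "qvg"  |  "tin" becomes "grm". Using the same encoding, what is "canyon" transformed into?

Each pair mirrors across the alphabet (h↔s, u↔f, b↔y): positions sum to 25. Letters are reflected about the middle of the alphabet (position → 25−position): Atbash.
For canyon: c↔x, a↔z, n↔m, y↔b, o↔l, n↔m.

xzmblm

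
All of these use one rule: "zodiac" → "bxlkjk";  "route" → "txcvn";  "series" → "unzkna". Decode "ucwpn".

stone

Shifts by position in zodiac: pos 0: z→b (+2), pos 1: o→x (+9), pos 2: d→l (+8), pos 3: i→k (+2), pos 4: a→j (+9), pos 5: c→k (+8) — repeating every 3. It's a Vigenère-style cipher with numeric key [2,9,8]: position i shifts by key[i mod 3].
Reversing it on ucwpn: u−2=s, c−9=t, w−8=o, p−2=n, n−9=e.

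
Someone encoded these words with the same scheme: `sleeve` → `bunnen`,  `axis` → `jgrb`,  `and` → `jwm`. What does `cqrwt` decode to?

think

Compare letters: s→b is +9, l→u is +9, e→n is +9 — a constant shift. This is a Caesar cipher with shift 9.
Decoding cqrwt: c−9=t, q−9=h, r−9=i, w−9=n, t−9=k.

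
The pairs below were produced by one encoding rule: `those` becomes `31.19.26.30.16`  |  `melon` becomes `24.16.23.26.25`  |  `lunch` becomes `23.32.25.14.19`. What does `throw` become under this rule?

t is letter #20 and maps to 31: an offset of 11. The number is (letter's place in the alphabet, a=1) + 11.
Applying it to throw: t=20→31, h=8→19, r=18→29, o=15→26, w=23→34.

31.19.29.26.34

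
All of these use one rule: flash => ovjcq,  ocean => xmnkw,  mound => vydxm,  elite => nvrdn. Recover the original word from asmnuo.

riddle

It's a Vigenère-style cipher with numeric key [9,10]: position i shifts by key[i mod 2].
Reversing it on asmnuo: a−9=r, s−10=i, m−9=d, n−10=d, u−9=l, o−10=e.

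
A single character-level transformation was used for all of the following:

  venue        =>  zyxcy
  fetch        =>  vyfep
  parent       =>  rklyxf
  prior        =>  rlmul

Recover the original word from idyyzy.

sleeve

Each letter's alphabet position (a=0..z=25) is mapped through 23·x+10 mod 26 — an affine cipher.
Decoding idyyzy: i(8)→17·(8−10)≡18=s; d(3)→17·(3−10)≡11=l; y(24)→17·(24−10)≡4=e; y(24)→17·(24−10)≡4=e; z(25)→17·(25−10)≡21=v; y(24)→17·(24−10)≡4=e (all mod 26).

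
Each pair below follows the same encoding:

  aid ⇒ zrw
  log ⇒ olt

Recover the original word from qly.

job

Each pair mirrors across the alphabet (a↔z, i↔r, d↔w): positions sum to 25. Each letter is replaced by its mirror in the alphabet: a↔z, b↔y, c↔x, and so on (the Atbash cipher).
Decoding qly: q↔j, l↔o, y↔b.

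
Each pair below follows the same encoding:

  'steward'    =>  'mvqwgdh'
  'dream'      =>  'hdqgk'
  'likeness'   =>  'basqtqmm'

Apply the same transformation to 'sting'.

s(18)→m(12) and t(19)→v(21) fit y≡9x+6 (mod 26); the inverse of 9 mod 26 is 3. Each letter's alphabet position (a=0..z=25) is mapped through 9·x+6 mod 26 — an affine cipher.
On sting: s(18)→9·18+6≡12=m; t(19)→9·19+6≡21=v; i(8)→9·8+6≡0=a; n(13)→9·13+6≡19=t; g(6)→9·6+6≡8=i (all mod 26).

mvati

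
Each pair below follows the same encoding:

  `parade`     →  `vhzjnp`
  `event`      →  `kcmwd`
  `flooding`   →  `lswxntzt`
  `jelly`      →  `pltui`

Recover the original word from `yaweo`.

Letter i (0-indexed) is shifted by i+6, so successive shifts are 6, 7, 8, ….
Decoding yaweo: y−6=s, a−7=t, w−8=o, e−9=v, o−10=e.

stove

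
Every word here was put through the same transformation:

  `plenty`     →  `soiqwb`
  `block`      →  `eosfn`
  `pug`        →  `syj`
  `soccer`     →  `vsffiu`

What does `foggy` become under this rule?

isjjb

The shift depends on letter class: consonant p→s is +3, but vowel e→i is +4. Two shifts are in play — +4 for a/e/i/o/u, +3 for every other letter.
On foggy: f(cons)+3=i, o(vowel)+4=s, g(cons)+3=j, g(cons)+3=j, y(cons)+3=b.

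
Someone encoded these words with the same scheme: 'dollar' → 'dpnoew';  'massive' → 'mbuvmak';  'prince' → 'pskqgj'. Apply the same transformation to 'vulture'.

vvnwywk

Letter i (0-indexed) is shifted by i+0, so successive shifts are 0, 1, 2, ….
On vulture: v+0=v, u+1=v, l+2=n, t+3=w, u+4=y, r+5=w, e+6=k.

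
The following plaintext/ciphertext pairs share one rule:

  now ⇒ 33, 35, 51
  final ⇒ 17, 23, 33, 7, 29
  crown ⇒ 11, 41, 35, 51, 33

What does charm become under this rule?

11, 21, 7, 41, 31

n(#14)→33 and o(#15)→35: differences scale by 2, so n = 2·pos + 5. With a=1..z=26, the number is 2·pos + 5.
For charm: c=3→11, h=8→21, a=1→7, r=18→41, m=13→31.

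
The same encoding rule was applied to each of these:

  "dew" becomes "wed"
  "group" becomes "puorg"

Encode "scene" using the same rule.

enecs

The output letters match the input read backwards: dew reversed is wed. The word is simply reversed.
On scene: reverse → enecs.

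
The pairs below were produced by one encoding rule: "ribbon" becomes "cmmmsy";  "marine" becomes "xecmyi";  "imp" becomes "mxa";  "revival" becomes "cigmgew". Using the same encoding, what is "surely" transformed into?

dyciwj

Two shifts are in play — +4 for a/e/i/o/u, +11 for every other letter.
On surely: s(cons)+11=d, u(vowel)+4=y, r(cons)+11=c, e(vowel)+4=i, l(cons)+11=w, y(cons)+11=j.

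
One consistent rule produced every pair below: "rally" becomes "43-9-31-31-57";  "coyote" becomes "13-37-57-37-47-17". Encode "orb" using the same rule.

r(#18)→43 and a(#1)→9: differences scale by 2, so n = 2·pos + 7. The formula is n = 2×(alphabet index, a=1) + 7.
For orb: o=15→37, r=18→43, b=2→11.

37-43-11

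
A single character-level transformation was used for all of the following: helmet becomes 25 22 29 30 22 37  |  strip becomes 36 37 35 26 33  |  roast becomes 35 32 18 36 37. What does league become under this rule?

h is letter #8 and maps to 25: an offset of 17. The number is (letter's place in the alphabet, a=1) + 17.
Applying it to league: l=12→29, e=5→22, a=1→18, g=7→24, u=21→38, e=5→22.

29 22 18 24 38 22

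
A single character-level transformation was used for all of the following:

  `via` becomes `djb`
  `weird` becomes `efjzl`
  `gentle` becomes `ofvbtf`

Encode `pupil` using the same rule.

Vowels shift forward by 1 and consonants shift forward by 8.
For pupil: p(cons)+8=x, u(vowel)+1=v, p(cons)+8=x, i(vowel)+1=j, l(cons)+8=t.

xvxjt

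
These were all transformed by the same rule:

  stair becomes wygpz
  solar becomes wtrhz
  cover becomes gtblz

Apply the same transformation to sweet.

In stair: s→w is +4, t→y is +5, a→g is +6, i→p is +7 — the shift increases by 1 each position. Each letter shifts forward by (position + 4), i.e. 4, 5, 6, … — the shift grows by one for each successive letter.
For sweet: s+4=w, w+5=b, e+6=k, e+7=l, t+8=b.

wbklb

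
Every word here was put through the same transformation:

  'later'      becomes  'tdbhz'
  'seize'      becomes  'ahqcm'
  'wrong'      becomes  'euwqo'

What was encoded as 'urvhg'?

money

Shifts by position in later: pos 0: l→t (+8), pos 1: a→d (+3), pos 2: t→b (+8), pos 3: e→h (+3) — repeating every 2. The shifts repeat in a cycle of length 2: positions 0,1,… shift by +8, +3, then the pattern repeats.
Reversing it on urvhg: u−8=m, r−3=o, v−8=n, h−3=e, g−8=y.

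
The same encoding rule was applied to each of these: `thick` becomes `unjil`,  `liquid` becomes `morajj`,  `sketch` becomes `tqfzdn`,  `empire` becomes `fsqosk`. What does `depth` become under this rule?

ekqzi

Shifts by position in thick: pos 0: t→u (+1), pos 1: h→n (+6), pos 2: i→j (+1), pos 3: c→i (+6) — repeating every 2. The shifts repeat in a cycle of length 2: positions 0,1,… shift by +1, +6, then the pattern repeats.
On depth: d+1=e, e+6=k, p+1=q, t+6=z, h+1=i.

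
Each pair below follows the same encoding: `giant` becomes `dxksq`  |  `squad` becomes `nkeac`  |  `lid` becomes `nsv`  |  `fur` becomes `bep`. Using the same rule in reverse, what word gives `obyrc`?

The output letters match the input read backwards, each shifted +10: giant reversed is tnaig. The word is reversed, then every letter is shifted forward by 10.
Undoing it on obyrc: shift back: o−10=e, b−10=r, y−10=o, r−10=h, c−10=s → erohs; then reverse → shore.

shore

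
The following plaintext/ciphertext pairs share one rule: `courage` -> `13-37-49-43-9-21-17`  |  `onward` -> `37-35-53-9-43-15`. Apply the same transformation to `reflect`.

43-17-19-31-17-13-47

The formula is n = 2×(alphabet index, a=1) + 7.
For reflect: r=18→43, e=5→17, f=6→19, l=12→31, e=5→17, c=3→13, t=20→47.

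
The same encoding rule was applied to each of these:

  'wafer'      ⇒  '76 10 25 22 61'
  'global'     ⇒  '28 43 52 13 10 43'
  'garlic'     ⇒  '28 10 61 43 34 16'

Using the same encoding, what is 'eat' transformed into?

22 10 67

The formula is n = 3×(alphabet index, a=1) + 7.
Applying it to eat: e=5→22, a=1→10, t=20→67.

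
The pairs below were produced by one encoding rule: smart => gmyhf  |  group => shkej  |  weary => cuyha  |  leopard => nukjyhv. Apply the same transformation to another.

ylkfruh

s(18)→g(6) and m(12)→m(12) fit y≡25x+24 (mod 26); the inverse of 25 mod 26 is 25. Treating letters as 0–25, the rule is x ↦ 25x + 24 (mod 26).
For another: a(0)→25·0+24≡24=y; n(13)→25·13+24≡11=l; o(14)→25·14+24≡10=k; t(19)→25·19+24≡5=f; h(7)→25·7+24≡17=r; e(4)→25·4+24≡20=u; r(17)→25·17+24≡7=h (all mod 26).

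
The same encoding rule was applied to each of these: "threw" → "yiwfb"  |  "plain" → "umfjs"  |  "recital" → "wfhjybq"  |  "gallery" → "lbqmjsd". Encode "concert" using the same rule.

hpsdjsy

It's a Vigenère-style cipher with numeric key [5,1]: position i shifts by key[i mod 2].
On concert: c+5=h, o+1=p, n+5=s, c+1=d, e+5=j, r+1=s, t+5=y.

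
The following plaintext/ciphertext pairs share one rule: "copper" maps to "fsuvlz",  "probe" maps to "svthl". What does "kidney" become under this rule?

Each letter shifts forward by (position + 3), i.e. 3, 4, 5, … — the shift grows by one for each successive letter.
For kidney: k+3=n, i+4=m, d+5=i, n+6=t, e+7=l, y+8=g.

nmitlg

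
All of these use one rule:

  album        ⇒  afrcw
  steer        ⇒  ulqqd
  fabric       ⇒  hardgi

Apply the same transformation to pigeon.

vgyqen

a(0)→a(0) and l(11)→f(5) fit y≡17x+0 (mod 26); the inverse of 17 mod 26 is 23. Treating letters as 0–25, the rule is x ↦ 17x + 0 (mod 26).
Applying it to pigeon: p(15)→17·15+0≡21=v; i(8)→17·8+0≡6=g; g(6)→17·6+0≡24=y; e(4)→17·4+0≡16=q; o(14)→17·14+0≡4=e; n(13)→17·13+0≡13=n (all mod 26).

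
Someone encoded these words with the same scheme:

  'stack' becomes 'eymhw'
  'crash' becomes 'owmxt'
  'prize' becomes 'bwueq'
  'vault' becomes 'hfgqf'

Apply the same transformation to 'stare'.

eymwq

Shifts by position in stack: pos 0: s→e (+12), pos 1: t→y (+5), pos 2: a→m (+12), pos 3: c→h (+5) — repeating every 2. It's a Vigenère-style cipher with numeric key [12,5]: position i shifts by key[i mod 2].
On stare: s+12=e, t+5=y, a+12=m, r+5=w, e+12=q.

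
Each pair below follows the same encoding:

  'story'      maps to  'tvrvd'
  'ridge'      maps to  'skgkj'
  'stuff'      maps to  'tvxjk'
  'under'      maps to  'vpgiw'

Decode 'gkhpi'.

field

Each letter shifts forward by (position + 1), i.e. 1, 2, 3, … — the shift grows by one for each successive letter.
Undoing it on gkhpi: g−1=f, k−2=i, h−3=e, p−4=l, i−5=d.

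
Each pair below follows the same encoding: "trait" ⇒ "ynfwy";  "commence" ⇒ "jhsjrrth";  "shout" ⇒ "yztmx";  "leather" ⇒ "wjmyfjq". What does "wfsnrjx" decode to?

The output letters match the input read backwards, each shifted +5: trait reversed is tiart. Two steps: reverse the string, then apply a Caesar shift of +5.
Decoding wfsnrjx: shift back: w−5=r, f−5=a, s−5=n, n−5=i, r−5=m, j−5=e, x−5=s → ranimes; then reverse → seminar.

seminar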